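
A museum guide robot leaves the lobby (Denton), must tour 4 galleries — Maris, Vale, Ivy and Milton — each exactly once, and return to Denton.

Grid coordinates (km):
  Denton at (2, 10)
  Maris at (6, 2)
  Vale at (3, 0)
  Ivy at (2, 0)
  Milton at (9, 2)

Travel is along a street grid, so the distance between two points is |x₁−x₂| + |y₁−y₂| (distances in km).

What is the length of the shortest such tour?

There are 12 distinct closed tours to check (reversals are equivalent).
Denton - Maris - Vale - Ivy - Milton - Denton: 12+5+1+9+15 = 42
Denton - Maris - Vale - Milton - Ivy - Denton: 12+5+8+9+10 = 44
Denton - Maris - Ivy - Vale - Milton - Denton: 12+6+1+8+15 = 42
Denton - Maris - Ivy - Milton - Vale - Denton: 12+6+9+8+11 = 46
Denton - Maris - Milton - Vale - Ivy - Denton: 12+3+8+1+10 = 34
Denton - Maris - Milton - Ivy - Vale - Denton: 12+3+9+1+11 = 36
Denton - Vale - Maris - Ivy - Milton - Denton: 11+5+6+9+15 = 46
Denton - Vale - Maris - Milton - Ivy - Denton: 11+5+3+9+10 = 38
Denton - Vale - Ivy - Maris - Milton - Denton: 11+1+6+3+15 = 36
Denton - Vale - Milton - Maris - Ivy - Denton: 11+8+3+6+10 = 38
Denton - Ivy - Maris - Vale - Milton - Denton: 10+6+5+8+15 = 44
Denton - Ivy - Vale - Maris - Milton - Denton: 10+1+5+3+15 = 34
The minimum is 34.
One optimal route: Denton → Maris → Milton → Vale → Ivy → Denton (or its reverse).

34 km — the shortest possible round trip.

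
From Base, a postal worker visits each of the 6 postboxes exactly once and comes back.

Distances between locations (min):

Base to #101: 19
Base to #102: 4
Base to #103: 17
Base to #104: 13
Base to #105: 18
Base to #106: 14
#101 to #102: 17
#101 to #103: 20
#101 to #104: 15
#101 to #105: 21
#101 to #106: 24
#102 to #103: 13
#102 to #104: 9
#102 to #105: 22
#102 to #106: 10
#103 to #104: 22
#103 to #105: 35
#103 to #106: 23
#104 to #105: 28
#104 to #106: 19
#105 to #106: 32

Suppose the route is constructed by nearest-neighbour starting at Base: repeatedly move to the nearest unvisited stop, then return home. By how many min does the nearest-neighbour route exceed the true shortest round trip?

The nearest-neighbour route is 8 min longer than optimal.

Base: #102=4, #104=13, #106=14, #103=17, #105=18, #101=19 ⇒ #102
#102: #104=9, #106=10, #103=13, #101=17, #105=22 ⇒ #104
#104: #101=15, #106=19, #103=22, #105=28 ⇒ #101
#101: #103=20, #105=21, #106=24 ⇒ #103
#103: #106=23, #105=35 ⇒ #106
#106: #105=32 ⇒ #105
NN route Base → #102 → #104 → #101 → #103 → #106 → #105 → Base costs 121.
Optimal: Base → #102 → #103 → #106 → #104 → #101 → #105 → Base costs 113 (by enumerating all 360 distinct tours).
Excess = 121 − 113 = 8.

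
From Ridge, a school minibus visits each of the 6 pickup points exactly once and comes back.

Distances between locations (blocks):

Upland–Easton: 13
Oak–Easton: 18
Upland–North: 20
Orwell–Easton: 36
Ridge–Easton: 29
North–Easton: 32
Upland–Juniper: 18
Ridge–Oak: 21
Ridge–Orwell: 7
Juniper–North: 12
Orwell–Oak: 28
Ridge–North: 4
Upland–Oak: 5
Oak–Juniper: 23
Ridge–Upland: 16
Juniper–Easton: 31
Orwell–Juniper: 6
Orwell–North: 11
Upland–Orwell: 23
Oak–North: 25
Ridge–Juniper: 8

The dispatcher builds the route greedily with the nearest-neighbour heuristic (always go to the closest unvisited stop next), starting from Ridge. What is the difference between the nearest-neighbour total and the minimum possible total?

Ridge: North=4, Orwell=7, Juniper=8, Upland=16, Oak=21, Easton=29 ⇒ North
North: Orwell=11, Juniper=12, Upland=20, Oak=25, Easton=32 ⇒ Orwell
Orwell: Juniper=6, Upland=23, Oak=28, Easton=36 ⇒ Juniper
Juniper: Upland=18, Oak=23, Easton=31 ⇒ Upland
Upland: Oak=5, Easton=13 ⇒ Oak
Oak: Easton=18 ⇒ Easton
NN route Ridge → North → Orwell → Juniper → Upland → Oak → Easton → Ridge costs 91.
Optimal: Ridge → Orwell → Juniper → Upland → Oak → Easton → North → Ridge costs 90 (by enumerating all 360 distinct tours).
Excess = 91 − 90 = 1.

1 blocks longer than the optimal tour.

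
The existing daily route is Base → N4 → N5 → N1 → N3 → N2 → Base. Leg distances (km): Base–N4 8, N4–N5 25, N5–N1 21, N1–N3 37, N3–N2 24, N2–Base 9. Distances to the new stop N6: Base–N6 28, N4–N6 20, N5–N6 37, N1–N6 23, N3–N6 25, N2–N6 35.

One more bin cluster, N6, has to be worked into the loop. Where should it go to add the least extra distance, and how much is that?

Adding 11 km by placing N6 on the N1–N3 leg.

Insertion cost between consecutive stops i–j is d(i,N6) + d(N6,j) − d(i,j):
  between Base and N4: 28 + 20 − 8 = 40
  between N4 and N5: 20 + 37 − 25 = 32
  between N5 and N1: 37 + 23 − 21 = 39
  between N1 and N3: 23 + 25 − 37 = 11
  between N3 and N2: 25 + 35 − 24 = 36
  between N2 and Base: 35 + 28 − 9 = 54
Cheapest insertion is between N1 and N3, adding 11.
New total = 124 + 11 = 135.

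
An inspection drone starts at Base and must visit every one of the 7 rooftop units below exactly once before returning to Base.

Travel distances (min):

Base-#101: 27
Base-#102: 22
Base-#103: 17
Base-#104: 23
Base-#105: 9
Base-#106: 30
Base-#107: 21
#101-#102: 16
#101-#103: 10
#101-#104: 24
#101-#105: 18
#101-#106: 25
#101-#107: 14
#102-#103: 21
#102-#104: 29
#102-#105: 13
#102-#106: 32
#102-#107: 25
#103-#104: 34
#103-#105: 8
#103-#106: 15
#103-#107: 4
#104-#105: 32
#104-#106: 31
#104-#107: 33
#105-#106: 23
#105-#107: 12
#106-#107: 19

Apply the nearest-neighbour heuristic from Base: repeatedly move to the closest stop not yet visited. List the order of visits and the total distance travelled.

Nearest-neighbour total = 141 min; route Base → #105 → #103 → #107 → #101 → #102 → #104 → #106 → Base.

From Base: distances to unvisited — #105=9, #103=17, #107=21, #102=22, #104=23, #101=27, #106=30. Nearest is #105 (9).
From #105: distances to unvisited — #103=8, #107=12, #102=13, #101=18, #106=23, #104=32. Nearest is #103 (8).
From #103: distances to unvisited — #107=4, #101=10, #106=15, #102=21, #104=34. Nearest is #107 (4).
From #107: distances to unvisited — #101=14, #106=19, #102=25, #104=33. Nearest is #101 (14).
From #101: distances to unvisited — #102=16, #104=24, #106=25. Nearest is #102 (16).
From #102: distances to unvisited — #104=29, #106=32. Nearest is #104 (29).
From #104: distances to unvisited — #106=31. Nearest is #106 (31).
Return #106→Base: 30.
Total = 9 + 8 + 4 + 14 + 16 + 29 + 31 + 30 = 141.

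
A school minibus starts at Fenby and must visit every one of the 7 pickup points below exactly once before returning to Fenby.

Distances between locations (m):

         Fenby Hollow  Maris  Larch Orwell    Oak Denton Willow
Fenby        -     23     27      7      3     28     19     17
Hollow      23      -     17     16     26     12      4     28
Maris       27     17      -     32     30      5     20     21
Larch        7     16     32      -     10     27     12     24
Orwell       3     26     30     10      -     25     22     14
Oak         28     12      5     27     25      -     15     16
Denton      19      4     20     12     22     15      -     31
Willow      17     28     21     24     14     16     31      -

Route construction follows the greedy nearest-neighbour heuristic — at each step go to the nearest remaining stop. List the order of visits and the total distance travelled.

At Fenby the remaining stops are Orwell 3, Larch 7, Willow 17, Denton 19, Hollow 23, Maris 27, Oak 28; go to Orwell.
At Orwell the remaining stops are Larch 10, Willow 14, Denton 22, Oak 25, Hollow 26, Maris 30; go to Larch.
At Larch the remaining stops are Denton 12, Hollow 16, Willow 24, Oak 27, Maris 32; go to Denton.
At Denton the remaining stops are Hollow 4, Oak 15, Maris 20, Willow 31; go to Hollow.
At Hollow the remaining stops are Oak 12, Maris 17, Willow 28; go to Oak.
At Oak the remaining stops are Maris 5, Willow 16; go to Maris.
At Maris the remaining stops are Willow 21; go to Willow.
Return Willow→Fenby: 17.
Total = 3 + 10 + 12 + 4 + 12 + 5 + 21 + 17 = 84.

84 m along Fenby → Orwell → Larch → Denton → Hollow → Oak → Maris → Willow → Fenby.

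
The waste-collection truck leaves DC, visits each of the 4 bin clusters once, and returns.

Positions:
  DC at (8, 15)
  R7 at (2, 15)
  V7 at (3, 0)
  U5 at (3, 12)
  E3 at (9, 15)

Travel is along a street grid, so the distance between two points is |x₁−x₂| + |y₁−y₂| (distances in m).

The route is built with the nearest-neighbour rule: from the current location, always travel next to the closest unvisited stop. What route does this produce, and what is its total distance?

At DC the remaining stops are E3 1, R7 6, U5 8, V7 20; go to E3.
At E3 the remaining stops are R7 7, U5 9, V7 21; go to R7.
At R7 the remaining stops are U5 4, V7 16; go to U5.
At U5 the remaining stops are V7 12; go to V7.
Return V7→DC: 20.
Total = 1 + 7 + 4 + 12 + 20 = 44.

Total distance 44 m via the nearest-neighbour route DC → E3 → R7 → U5 → V7 → DC.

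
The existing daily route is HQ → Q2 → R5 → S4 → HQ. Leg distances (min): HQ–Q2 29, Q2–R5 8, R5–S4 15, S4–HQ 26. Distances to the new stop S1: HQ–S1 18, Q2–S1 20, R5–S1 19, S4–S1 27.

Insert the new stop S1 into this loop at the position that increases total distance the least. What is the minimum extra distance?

Insertion cost between consecutive stops i–j is d(i,S1) + d(S1,j) − d(i,j):
  between HQ and Q2: 18 + 20 − 29 = 9
  between Q2 and R5: 20 + 19 − 8 = 31
  between R5 and S4: 19 + 27 − 15 = 31
  between S4 and HQ: 27 + 18 − 26 = 19
Cheapest insertion is between HQ and Q2, adding 9.
New total = 78 + 9 = 87.

+9 min — insert S1 between HQ and Q2.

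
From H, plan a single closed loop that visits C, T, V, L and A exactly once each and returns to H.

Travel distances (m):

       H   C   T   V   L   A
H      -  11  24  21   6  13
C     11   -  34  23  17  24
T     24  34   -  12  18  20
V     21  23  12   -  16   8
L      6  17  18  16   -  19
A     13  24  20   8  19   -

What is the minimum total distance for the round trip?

With 5 stops there are 5!/2 = 60 distinct round trips (a route and its reverse cost the same).
H-C-T-V-L-A-H: 11+34+12+16+19+13 = 105
H-C-T-V-A-L-H: 11+34+12+8+19+6 = 90
H-C-T-L-V-A-H: 11+34+18+16+8+13 = 100
H-C-T-L-A-V-H: 11+34+18+19+8+21 = 111
H-C-T-A-V-L-H: 11+34+20+8+16+6 = 95
H-C-T-A-L-V-H: 11+34+20+19+16+21 = 121
H-C-V-T-L-A-H: 11+23+12+18+19+13 = 96
H-C-V-T-A-L-H: 11+23+12+20+19+6 = 91
H-C-V-L-T-A-H: 11+23+16+18+20+13 = 101
H-C-V-L-A-T-H: 11+23+16+19+20+24 = 113
H-C-V-A-T-L-H: 11+23+8+20+18+6 = 86
H-C-V-A-L-T-H: 11+23+8+19+18+24 = 103
H-C-L-T-V-A-H: 11+17+18+12+8+13 = 79
H-C-L-T-A-V-H: 11+17+18+20+8+21 = 95
… (46 more)
The minimum is 79.
One optimal route: H → C → L → T → V → A → H (or its reverse).

Shortest round trip = 79 m.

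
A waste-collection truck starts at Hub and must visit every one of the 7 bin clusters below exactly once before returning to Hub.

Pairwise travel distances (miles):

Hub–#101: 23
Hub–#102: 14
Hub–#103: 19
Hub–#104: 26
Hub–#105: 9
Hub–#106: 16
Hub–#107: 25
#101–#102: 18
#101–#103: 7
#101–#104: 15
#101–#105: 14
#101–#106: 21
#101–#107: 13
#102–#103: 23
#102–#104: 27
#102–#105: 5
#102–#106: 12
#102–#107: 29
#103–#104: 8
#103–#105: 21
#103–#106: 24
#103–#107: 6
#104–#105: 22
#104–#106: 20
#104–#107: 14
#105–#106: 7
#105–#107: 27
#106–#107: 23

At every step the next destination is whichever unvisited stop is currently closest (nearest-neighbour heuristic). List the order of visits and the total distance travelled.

Nearest-neighbour total = 96 miles; route Hub → #105 → #102 → #106 → #104 → #103 → #107 → #101 → Hub.

At Hub the remaining stops are #105 9, #102 14, #106 16, #103 19, #101 23, #107 25, #104 26; go to #105.
At #105 the remaining stops are #102 5, #106 7, #101 14, #103 21, #104 22, #107 27; go to #102.
At #102 the remaining stops are #106 12, #101 18, #103 23, #104 27, #107 29; go to #106.
At #106 the remaining stops are #104 20, #101 21, #107 23, #103 24; go to #104.
At #104 the remaining stops are #103 8, #107 14, #101 15; go to #103.
At #103 the remaining stops are #107 6, #101 7; go to #107.
At #107 the remaining stops are #101 13; go to #101.
Return #101→Hub: 23.
Total = 9 + 5 + 12 + 20 + 8 + 6 + 13 + 23 = 96.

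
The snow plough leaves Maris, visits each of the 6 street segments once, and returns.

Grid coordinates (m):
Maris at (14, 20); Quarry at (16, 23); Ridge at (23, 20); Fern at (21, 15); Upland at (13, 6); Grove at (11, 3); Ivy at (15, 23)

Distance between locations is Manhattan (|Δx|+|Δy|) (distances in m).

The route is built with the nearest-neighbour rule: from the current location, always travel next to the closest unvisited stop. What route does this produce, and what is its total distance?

Nearest-neighbour total = 64 m; route Maris → Ivy → Quarry → Ridge → Fern → Upland → Grove → Maris.

Maris → [Ivy:4 / Quarry:5 / Ridge:9 / Fern:12 / Upland:15 / Grove:20] → Ivy (4)
Ivy → [Quarry:1 / Ridge:11 / Fern:14 / Upland:19 / Grove:24] → Quarry (1)
Quarry → [Ridge:10 / Fern:13 / Upland:20 / Grove:25] → Ridge (10)
Ridge → [Fern:7 / Upland:24 / Grove:29] → Fern (7)
Fern → [Upland:17 / Grove:22] → Upland (17)
Upland → [Grove:5] → Grove (5)
Return Grove→Maris: 20.
Total = 4 + 1 + 10 + 7 + 17 + 5 + 20 = 64.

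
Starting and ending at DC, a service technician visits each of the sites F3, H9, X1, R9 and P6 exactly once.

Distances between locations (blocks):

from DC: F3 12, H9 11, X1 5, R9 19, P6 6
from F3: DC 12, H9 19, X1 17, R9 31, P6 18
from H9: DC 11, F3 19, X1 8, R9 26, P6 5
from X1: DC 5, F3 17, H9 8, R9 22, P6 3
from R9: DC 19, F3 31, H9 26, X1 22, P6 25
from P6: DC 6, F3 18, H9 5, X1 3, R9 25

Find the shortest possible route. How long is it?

There are 60 distinct closed tours to check (reversals are equivalent).
DC - F3 - H9 - X1 - R9 - P6 - DC: 12+19+8+22+25+6 = 92
DC - F3 - H9 - X1 - P6 - R9 - DC: 12+19+8+3+25+19 = 86
DC - F3 - H9 - R9 - X1 - P6 - DC: 12+19+26+22+3+6 = 88
DC - F3 - H9 - R9 - P6 - X1 - DC: 12+19+26+25+3+5 = 90
DC - F3 - H9 - P6 - X1 - R9 - DC: 12+19+5+3+22+19 = 80
DC - F3 - H9 - P6 - R9 - X1 - DC: 12+19+5+25+22+5 = 88
DC - F3 - X1 - H9 - R9 - P6 - DC: 12+17+8+26+25+6 = 94
DC - F3 - X1 - H9 - P6 - R9 - DC: 12+17+8+5+25+19 = 86
DC - F3 - X1 - R9 - H9 - P6 - DC: 12+17+22+26+5+6 = 88
DC - F3 - X1 - R9 - P6 - H9 - DC: 12+17+22+25+5+11 = 92
DC - F3 - X1 - P6 - H9 - R9 - DC: 12+17+3+5+26+19 = 82
DC - F3 - X1 - P6 - R9 - H9 - DC: 12+17+3+25+26+11 = 94
DC - F3 - R9 - H9 - X1 - P6 - DC: 12+31+26+8+3+6 = 86
DC - F3 - R9 - H9 - P6 - X1 - DC: 12+31+26+5+3+5 = 82
… (46 more)
The minimum is 80.
One optimal route: DC → F3 → H9 → P6 → X1 → R9 → DC (or its reverse).

80 blocks — the shortest possible round trip.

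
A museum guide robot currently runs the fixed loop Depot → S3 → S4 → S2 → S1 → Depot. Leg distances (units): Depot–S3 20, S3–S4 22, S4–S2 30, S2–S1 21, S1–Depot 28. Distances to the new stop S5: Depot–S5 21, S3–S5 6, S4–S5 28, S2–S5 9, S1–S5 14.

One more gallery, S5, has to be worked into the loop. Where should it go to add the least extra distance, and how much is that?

Insertion cost between consecutive stops i–j is d(i,S5) + d(S5,j) − d(i,j):
  between Depot and S3: 21 + 6 − 20 = 7
  between S3 and S4: 6 + 28 − 22 = 12
  between S4 and S2: 28 + 9 − 30 = 7
  between S2 and S1: 9 + 14 − 21 = 2
  between S1 and Depot: 14 + 21 − 28 = 7
Cheapest insertion is between S2 and S1, adding 2.
New total = 121 + 2 = 123.

+2 — insert S5 between S2 and S1.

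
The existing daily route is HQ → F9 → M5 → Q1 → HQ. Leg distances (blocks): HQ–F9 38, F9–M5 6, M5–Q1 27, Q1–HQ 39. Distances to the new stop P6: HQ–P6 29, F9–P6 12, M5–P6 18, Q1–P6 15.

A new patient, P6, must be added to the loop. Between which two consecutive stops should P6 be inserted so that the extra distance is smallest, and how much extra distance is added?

Insertion cost between consecutive stops i–j is d(i,P6) + d(P6,j) − d(i,j):
  between HQ and F9: 29 + 12 − 38 = 3
  between F9 and M5: 12 + 18 − 6 = 24
  between M5 and Q1: 18 + 15 − 27 = 6
  between Q1 and HQ: 15 + 29 − 39 = 5
Cheapest insertion is between HQ and F9, adding 3.
New total = 110 + 3 = 113.

Adding 3 blocks by placing P6 on the HQ–F9 leg.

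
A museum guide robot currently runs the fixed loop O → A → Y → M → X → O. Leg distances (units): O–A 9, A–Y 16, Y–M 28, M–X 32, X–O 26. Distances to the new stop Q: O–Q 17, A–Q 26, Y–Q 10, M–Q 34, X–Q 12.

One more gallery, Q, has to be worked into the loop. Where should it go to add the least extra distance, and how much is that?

+3 — insert Q between X and O.

Insertion cost between consecutive stops i–j is d(i,Q) + d(Q,j) − d(i,j):
  between O and A: 17 + 26 − 9 = 34
  between A and Y: 26 + 10 − 16 = 20
  between Y and M: 10 + 34 − 28 = 16
  between M and X: 34 + 12 − 32 = 14
  between X and O: 12 + 17 − 26 = 3
Cheapest insertion is between X and O, adding 3.
New total = 111 + 3 = 114.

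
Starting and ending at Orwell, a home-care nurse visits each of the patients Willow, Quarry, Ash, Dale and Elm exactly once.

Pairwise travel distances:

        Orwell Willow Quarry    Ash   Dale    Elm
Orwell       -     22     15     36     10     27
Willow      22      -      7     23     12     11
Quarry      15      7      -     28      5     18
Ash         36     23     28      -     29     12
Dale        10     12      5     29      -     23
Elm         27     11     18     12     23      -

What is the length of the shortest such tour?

Shortest round trip = 81.

With 5 stops there are 5!/2 = 60 distinct round trips (a route and its reverse cost the same).
Orwell→Willow→Quarry→Ash→Dale→Elm→Orwell: 22+7+28+29+23+27 = 136
Orwell→Willow→Quarry→Ash→Elm→Dale→Orwell: 22+7+28+12+23+10 = 102
Orwell→Willow→Quarry→Dale→Ash→Elm→Orwell: 22+7+5+29+12+27 = 102
Orwell→Willow→Quarry→Dale→Elm→Ash→Orwell: 22+7+5+23+12+36 = 105
Orwell→Willow→Quarry→Elm→Ash→Dale→Orwell: 22+7+18+12+29+10 = 98
Orwell→Willow→Quarry→Elm→Dale→Ash→Orwell: 22+7+18+23+29+36 = 135
Orwell→Willow→Ash→Quarry→Dale→Elm→Orwell: 22+23+28+5+23+27 = 128
Orwell→Willow→Ash→Quarry→Elm→Dale→Orwell: 22+23+28+18+23+10 = 124
Orwell→Willow→Ash→Dale→Quarry→Elm→Orwell: 22+23+29+5+18+27 = 124
Orwell→Willow→Ash→Dale→Elm→Quarry→Orwell: 22+23+29+23+18+15 = 130
Orwell→Willow→Ash→Elm→Quarry→Dale→Orwell: 22+23+12+18+5+10 = 90
Orwell→Willow→Ash→Elm→Dale→Quarry→Orwell: 22+23+12+23+5+15 = 100
Orwell→Willow→Dale→Quarry→Ash→Elm→Orwell: 22+12+5+28+12+27 = 106
Orwell→Willow→Dale→Quarry→Elm→Ash→Orwell: 22+12+5+18+12+36 = 105
… (46 more)
Orwell→Ash→Elm→Willow→Quarry→Dale→Orwell: 36+12+11+7+5+10 = 81  ← best
The minimum is 81.
One optimal route: Orwell → Ash → Elm → Willow → Quarry → Dale → Orwell (or its reverse).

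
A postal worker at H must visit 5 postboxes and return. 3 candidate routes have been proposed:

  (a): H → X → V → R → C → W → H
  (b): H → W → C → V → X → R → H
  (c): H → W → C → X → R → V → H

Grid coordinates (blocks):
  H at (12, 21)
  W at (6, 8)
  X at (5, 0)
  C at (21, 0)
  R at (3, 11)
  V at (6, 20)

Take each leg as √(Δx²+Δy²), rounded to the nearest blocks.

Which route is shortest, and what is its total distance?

Shortest is (c), total 73 blocks.

(a): 22 + 20 + 9 + 21 + 17 + 14 = 103
(b): 14 + 17 + 25 + 20 + 11 + 13 = 100
(c): 14 + 17 + 16 + 11 + 9 + 6 = 73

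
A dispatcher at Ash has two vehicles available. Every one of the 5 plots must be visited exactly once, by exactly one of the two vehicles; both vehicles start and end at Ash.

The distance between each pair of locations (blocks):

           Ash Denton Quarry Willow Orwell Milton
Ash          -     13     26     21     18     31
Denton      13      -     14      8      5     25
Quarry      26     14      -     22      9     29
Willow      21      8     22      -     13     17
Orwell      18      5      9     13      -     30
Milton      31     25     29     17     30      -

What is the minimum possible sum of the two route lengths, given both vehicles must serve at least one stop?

There are 2^4 − 1 = 15 ways to divide the 5 stops into two non-empty groups. For each, the best each vehicle can do is its own shortest tour through its group:
  {Denton} + {Quarry, Willow, Orwell, Milton}: 26 + 94 = 120
  {Quarry} + {Denton, Willow, Orwell, Milton}: 52 + 79 = 131
  {Denton, Quarry} + {Willow, Orwell, Milton}: 53 + 79 = 132
  {Willow} + {Denton, Quarry, Orwell, Milton}: 42 + 87 = 129
  {Denton, Willow} + {Quarry, Orwell, Milton}: 42 + 87 = 129
  {Quarry, Willow} + {Denton, Orwell, Milton}: 69 + 79 = 148
  … (15 splits in total)
Best: vehicle 1 Ash → Denton → Ash = 26; vehicle 2 Ash → Willow → Milton → Quarry → Orwell → Ash = 94; combined 120.

Minimum combined distance: 120 blocks.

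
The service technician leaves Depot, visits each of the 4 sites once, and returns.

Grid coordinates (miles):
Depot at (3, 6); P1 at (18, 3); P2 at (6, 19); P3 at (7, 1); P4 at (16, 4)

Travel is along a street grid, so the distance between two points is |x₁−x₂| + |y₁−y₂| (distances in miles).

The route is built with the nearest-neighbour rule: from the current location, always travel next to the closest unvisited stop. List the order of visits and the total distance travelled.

Nearest-neighbour total = 68 miles; route Depot → P3 → P4 → P1 → P2 → Depot.

Depot → [P3:9 / P4:15 / P2:16 / P1:18] → P3 (9)
P3 → [P4:12 / P1:13 / P2:19] → P4 (12)
P4 → [P1:3 / P2:25] → P1 (3)
P1 → [P2:28] → P2 (28)
Return P2→Depot: 16.
Total = 9 + 12 + 3 + 28 + 16 = 68.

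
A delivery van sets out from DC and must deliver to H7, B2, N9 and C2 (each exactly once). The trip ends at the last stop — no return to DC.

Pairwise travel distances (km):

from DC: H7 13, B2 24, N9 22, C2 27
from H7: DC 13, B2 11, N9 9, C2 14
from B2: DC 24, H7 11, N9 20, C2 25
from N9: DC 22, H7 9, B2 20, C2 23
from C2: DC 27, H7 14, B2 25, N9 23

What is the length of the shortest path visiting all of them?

Shortest open route: 67 km.

There are 4! = 24 possible orderings.
DC - H7 - B2 - N9 - C2: 13+11+20+23 = 67
DC - H7 - B2 - C2 - N9: 13+11+25+23 = 72
DC - H7 - N9 - B2 - C2: 13+9+20+25 = 67
DC - H7 - N9 - C2 - B2: 13+9+23+25 = 70
DC - H7 - C2 - B2 - N9: 13+14+25+20 = 72
DC - H7 - C2 - N9 - B2: 13+14+23+20 = 70
DC - B2 - H7 - N9 - C2: 24+11+9+23 = 67
DC - B2 - H7 - C2 - N9: 24+11+14+23 = 72
DC - B2 - N9 - H7 - C2: 24+20+9+14 = 67
DC - B2 - N9 - C2 - H7: 24+20+23+14 = 81
DC - B2 - C2 - H7 - N9: 24+25+14+9 = 72
DC - B2 - C2 - N9 - H7: 24+25+23+9 = 81
DC - N9 - H7 - B2 - C2: 22+9+11+25 = 67
DC - N9 - H7 - C2 - B2: 22+9+14+25 = 70
… (10 more)
The minimum is 67.
One shortest path: DC → H7 → B2 → N9 → C2.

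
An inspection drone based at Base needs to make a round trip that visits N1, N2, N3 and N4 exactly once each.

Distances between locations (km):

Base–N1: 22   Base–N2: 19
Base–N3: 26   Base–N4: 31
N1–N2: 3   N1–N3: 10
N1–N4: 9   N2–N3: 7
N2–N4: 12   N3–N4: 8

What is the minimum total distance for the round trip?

There are 12 distinct closed tours to check (reversals are equivalent).
Base-N1-N2-N3-N4-Base: 22+3+7+8+31 = 71
Base-N1-N2-N4-N3-Base: 22+3+12+8+26 = 71
Base-N1-N3-N2-N4-Base: 22+10+7+12+31 = 82
Base-N1-N3-N4-N2-Base: 22+10+8+12+19 = 71
Base-N1-N4-N2-N3-Base: 22+9+12+7+26 = 76
Base-N1-N4-N3-N2-Base: 22+9+8+7+19 = 65
Base-N2-N1-N3-N4-Base: 19+3+10+8+31 = 71
Base-N2-N1-N4-N3-Base: 19+3+9+8+26 = 65
Base-N2-N3-N1-N4-Base: 19+7+10+9+31 = 76
Base-N2-N4-N1-N3-Base: 19+12+9+10+26 = 76
Base-N3-N1-N2-N4-Base: 26+10+3+12+31 = 82
Base-N3-N2-N1-N4-Base: 26+7+3+9+31 = 76
The minimum is 65.
One optimal route: Base → N1 → N4 → N3 → N2 → Base (or its reverse).

Shortest round trip = 65 km.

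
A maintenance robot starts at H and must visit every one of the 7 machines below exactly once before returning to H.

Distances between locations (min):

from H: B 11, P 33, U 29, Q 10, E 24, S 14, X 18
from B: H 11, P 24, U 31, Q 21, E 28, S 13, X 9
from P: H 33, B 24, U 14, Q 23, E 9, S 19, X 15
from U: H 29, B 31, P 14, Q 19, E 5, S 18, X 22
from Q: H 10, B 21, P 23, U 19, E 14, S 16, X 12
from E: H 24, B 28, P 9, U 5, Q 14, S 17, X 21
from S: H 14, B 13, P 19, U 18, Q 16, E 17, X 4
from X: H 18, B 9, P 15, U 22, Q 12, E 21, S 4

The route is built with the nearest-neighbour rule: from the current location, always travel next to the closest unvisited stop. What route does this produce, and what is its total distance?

106 min along H → Q → X → S → B → P → E → U → H.

H → [Q:10 / B:11 / S:14 / X:18 / E:24 / U:29 / P:33] → Q (10)
Q → [X:12 / E:14 / S:16 / U:19 / B:21 / P:23] → X (12)
X → [S:4 / B:9 / P:15 / E:21 / U:22] → S (4)
S → [B:13 / E:17 / U:18 / P:19] → B (13)
B → [P:24 / E:28 / U:31] → P (24)
P → [E:9 / U:14] → E (9)
E → [U:5] → U (5)
Return U→H: 29.
Total = 10 + 12 + 4 + 13 + 24 + 9 + 5 + 29 = 106.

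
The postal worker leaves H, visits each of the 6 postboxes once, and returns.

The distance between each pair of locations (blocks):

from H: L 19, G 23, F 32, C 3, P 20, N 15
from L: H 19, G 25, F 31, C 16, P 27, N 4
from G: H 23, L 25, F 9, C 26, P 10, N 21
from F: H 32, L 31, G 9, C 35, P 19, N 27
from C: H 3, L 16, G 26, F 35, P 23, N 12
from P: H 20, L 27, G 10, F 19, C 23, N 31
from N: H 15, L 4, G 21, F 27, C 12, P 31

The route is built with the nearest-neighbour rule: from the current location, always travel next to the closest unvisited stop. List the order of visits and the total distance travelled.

H → [C:3 / N:15 / L:19 / P:20 / G:23 / F:32] → C (3)
C → [N:12 / L:16 / P:23 / G:26 / F:35] → N (12)
N → [L:4 / G:21 / F:27 / P:31] → L (4)
L → [G:25 / P:27 / F:31] → G (25)
G → [F:9 / P:10] → F (9)
F → [P:19] → P (19)
Return P→H: 20.
Total = 3 + 12 + 4 + 25 + 9 + 19 + 20 = 92.

Nearest-neighbour total = 92 blocks; route H → C → N → L → G → F → P → H.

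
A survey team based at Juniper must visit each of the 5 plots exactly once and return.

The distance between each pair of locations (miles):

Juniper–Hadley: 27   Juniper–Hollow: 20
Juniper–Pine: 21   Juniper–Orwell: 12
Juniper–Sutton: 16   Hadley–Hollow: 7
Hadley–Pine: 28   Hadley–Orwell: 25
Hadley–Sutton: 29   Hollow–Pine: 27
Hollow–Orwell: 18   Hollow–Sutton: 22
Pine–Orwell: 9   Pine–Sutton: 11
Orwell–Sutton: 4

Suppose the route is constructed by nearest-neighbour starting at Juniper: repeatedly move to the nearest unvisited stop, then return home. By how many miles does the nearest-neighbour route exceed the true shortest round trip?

From Juniper: Orwell=12, Sutton=16, Hollow=20, Pine=21, Hadley=27 → choose Orwell (12).
From Orwell: Sutton=4, Pine=9, Hollow=18, Hadley=25 → choose Sutton (4).
From Sutton: Pine=11, Hollow=22, Hadley=29 → choose Pine (11).
From Pine: Hollow=27, Hadley=28 → choose Hollow (27).
From Hollow: Hadley=7 → choose Hadley (7).
NN route Juniper → Orwell → Sutton → Pine → Hollow → Hadley → Juniper costs 88.
Optimal: Juniper → Hollow → Hadley → Pine → Sutton → Orwell → Juniper costs 82 (by enumerating all 60 distinct tours).
Excess = 88 − 82 = 6.

Excess over optimum: 6 miles.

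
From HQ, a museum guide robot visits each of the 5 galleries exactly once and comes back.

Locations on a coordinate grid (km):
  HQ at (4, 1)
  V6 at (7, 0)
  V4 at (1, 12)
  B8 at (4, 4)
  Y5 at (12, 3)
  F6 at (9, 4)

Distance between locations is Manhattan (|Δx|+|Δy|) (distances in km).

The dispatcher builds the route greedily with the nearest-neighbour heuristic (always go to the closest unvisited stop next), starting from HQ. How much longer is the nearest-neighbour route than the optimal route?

HQ: B8=3, V6=4, F6=8, Y5=10, V4=14 ⇒ B8
B8: F6=5, V6=7, Y5=9, V4=11 ⇒ F6
F6: Y5=4, V6=6, V4=16 ⇒ Y5
Y5: V6=8, V4=20 ⇒ V6
V6: V4=18 ⇒ V4
NN route HQ → B8 → F6 → Y5 → V6 → V4 → HQ costs 52.
Optimal: HQ → V6 → Y5 → F6 → V4 → B8 → HQ costs 46 (by enumerating all 60 distinct tours).
Excess = 52 − 46 = 6.

6 km longer than the optimal tour.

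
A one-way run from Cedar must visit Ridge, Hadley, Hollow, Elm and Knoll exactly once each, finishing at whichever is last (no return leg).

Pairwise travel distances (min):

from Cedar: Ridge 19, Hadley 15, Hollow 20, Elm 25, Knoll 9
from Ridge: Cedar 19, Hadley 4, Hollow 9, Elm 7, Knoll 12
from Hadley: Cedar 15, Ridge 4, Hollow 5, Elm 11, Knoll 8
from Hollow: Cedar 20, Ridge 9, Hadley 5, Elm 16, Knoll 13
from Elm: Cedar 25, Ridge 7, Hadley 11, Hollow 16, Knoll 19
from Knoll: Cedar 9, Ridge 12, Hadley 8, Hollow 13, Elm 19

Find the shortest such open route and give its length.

There are 5! = 120 possible orderings.
Cedar → Ridge → Hadley → Hollow → Elm → Knoll: 19+4+5+16+19 = 63
Cedar → Ridge → Hadley → Hollow → Knoll → Elm: 19+4+5+13+19 = 60
Cedar → Ridge → Hadley → Elm → Hollow → Knoll: 19+4+11+16+13 = 63
Cedar → Ridge → Hadley → Elm → Knoll → Hollow: 19+4+11+19+13 = 66
Cedar → Ridge → Hadley → Knoll → Hollow → Elm: 19+4+8+13+16 = 60
Cedar → Ridge → Hadley → Knoll → Elm → Hollow: 19+4+8+19+16 = 66
Cedar → Ridge → Hollow → Hadley → Elm → Knoll: 19+9+5+11+19 = 63
Cedar → Ridge → Hollow → Hadley → Knoll → Elm: 19+9+5+8+19 = 60
Cedar → Ridge → Hollow → Elm → Hadley → Knoll: 19+9+16+11+8 = 63
Cedar → Ridge → Hollow → Elm → Knoll → Hadley: 19+9+16+19+8 = 71
Cedar → Ridge → Hollow → Knoll → Hadley → Elm: 19+9+13+8+11 = 60
Cedar → Ridge → Hollow → Knoll → Elm → Hadley: 19+9+13+19+11 = 71
Cedar → Ridge → Elm → Hadley → Hollow → Knoll: 19+7+11+5+13 = 55
Cedar → Ridge → Elm → Hadley → Knoll → Hollow: 19+7+11+8+13 = 58
… (106 more)
Cedar → Knoll → Hadley → Hollow → Ridge → Elm: 9+8+5+9+7 = 38  ← best
The minimum is 38.
One shortest path: Cedar → Knoll → Hadley → Hollow → Ridge → Elm.

Shortest open route: 38 min.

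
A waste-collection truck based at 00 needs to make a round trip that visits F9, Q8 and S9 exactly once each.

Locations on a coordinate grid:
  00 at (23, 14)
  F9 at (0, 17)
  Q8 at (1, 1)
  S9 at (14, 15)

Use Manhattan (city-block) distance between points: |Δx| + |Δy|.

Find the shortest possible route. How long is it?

00 → F9 → Q8 → S9 → 00: 26+17+27+10 = 80
00 → F9 → S9 → Q8 → 00: 26+16+27+35 = 104
00 → Q8 → F9 → S9 → 00: 35+17+16+10 = 78
The minimum is 78.
One optimal route: 00 → Q8 → F9 → S9 → 00 (or its reverse).

Shortest round trip = 78.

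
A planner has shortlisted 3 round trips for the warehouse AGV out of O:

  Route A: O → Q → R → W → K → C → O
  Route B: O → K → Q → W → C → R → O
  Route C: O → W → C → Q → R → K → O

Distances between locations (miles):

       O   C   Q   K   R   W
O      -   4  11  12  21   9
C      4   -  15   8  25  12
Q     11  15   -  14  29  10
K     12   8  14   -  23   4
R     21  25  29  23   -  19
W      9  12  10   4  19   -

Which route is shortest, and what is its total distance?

Shortest is Route A, total 75 miles.

Route A: 11 + 29 + 19 + 4 + 8 + 4 = 75
Route B: 12 + 14 + 10 + 12 + 25 + 21 = 94
Route C: 9 + 12 + 15 + 29 + 23 + 12 = 100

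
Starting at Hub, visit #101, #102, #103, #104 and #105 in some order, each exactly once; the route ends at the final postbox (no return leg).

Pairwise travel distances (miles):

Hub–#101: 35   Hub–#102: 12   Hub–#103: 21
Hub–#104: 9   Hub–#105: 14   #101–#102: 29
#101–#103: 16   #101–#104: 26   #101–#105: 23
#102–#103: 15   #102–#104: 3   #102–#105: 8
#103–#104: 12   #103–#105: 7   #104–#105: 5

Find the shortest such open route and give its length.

There are 5! = 120 possible orderings.
Hub → #101 → #102 → #103 → #104 → #105: 35+29+15+12+5 = 96
Hub → #101 → #102 → #103 → #105 → #104: 35+29+15+7+5 = 91
Hub → #101 → #102 → #104 → #103 → #105: 35+29+3+12+7 = 86
Hub → #101 → #102 → #104 → #105 → #103: 35+29+3+5+7 = 79
Hub → #101 → #102 → #105 → #103 → #104: 35+29+8+7+12 = 91
Hub → #101 → #102 → #105 → #104 → #103: 35+29+8+5+12 = 89
Hub → #101 → #103 → #102 → #104 → #105: 35+16+15+3+5 = 74
Hub → #101 → #103 → #102 → #105 → #104: 35+16+15+8+5 = 79
Hub → #101 → #103 → #104 → #102 → #105: 35+16+12+3+8 = 74
Hub → #101 → #103 → #104 → #105 → #102: 35+16+12+5+8 = 76
Hub → #101 → #103 → #105 → #102 → #104: 35+16+7+8+3 = 69
Hub → #101 → #103 → #105 → #104 → #102: 35+16+7+5+3 = 66
Hub → #101 → #104 → #102 → #103 → #105: 35+26+3+15+7 = 86
Hub → #101 → #104 → #102 → #105 → #103: 35+26+3+8+7 = 79
… (106 more)
Hub → #102 → #104 → #105 → #103 → #101: 12+3+5+7+16 = 43  ← best
The minimum is 43.
One shortest path: Hub → #102 → #104 → #105 → #103 → #101.

43 miles — the minimum one-way total.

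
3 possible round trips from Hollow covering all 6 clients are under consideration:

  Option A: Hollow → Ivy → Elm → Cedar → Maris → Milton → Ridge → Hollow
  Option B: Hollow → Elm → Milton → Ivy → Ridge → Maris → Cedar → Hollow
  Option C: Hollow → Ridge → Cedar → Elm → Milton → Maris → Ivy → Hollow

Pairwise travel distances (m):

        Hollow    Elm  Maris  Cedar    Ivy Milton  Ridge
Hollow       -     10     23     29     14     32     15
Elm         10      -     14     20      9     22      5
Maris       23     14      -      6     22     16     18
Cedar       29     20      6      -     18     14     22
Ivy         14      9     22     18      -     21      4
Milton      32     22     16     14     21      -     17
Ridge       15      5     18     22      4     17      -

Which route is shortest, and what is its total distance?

Shortest is Option A, total 97 m.

Option A: 14 + 9 + 20 + 6 + 16 + 17 + 15 = 97
Option B: 10 + 22 + 21 + 4 + 18 + 6 + 29 = 110
Option C: 15 + 22 + 20 + 22 + 16 + 22 + 14 = 131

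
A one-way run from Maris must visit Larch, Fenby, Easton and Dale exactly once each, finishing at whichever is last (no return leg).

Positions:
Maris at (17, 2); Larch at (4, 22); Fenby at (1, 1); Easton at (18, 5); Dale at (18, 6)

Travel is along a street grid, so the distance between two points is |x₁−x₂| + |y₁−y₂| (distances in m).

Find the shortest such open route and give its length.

Minimum one-way distance = 51 m.

There are 4! = 24 possible orderings.
Maris → Larch → Fenby → Easton → Dale: 33+24+21+1 = 79
Maris → Larch → Fenby → Dale → Easton: 33+24+22+1 = 80
Maris → Larch → Easton → Fenby → Dale: 33+31+21+22 = 107
Maris → Larch → Easton → Dale → Fenby: 33+31+1+22 = 87
Maris → Larch → Dale → Fenby → Easton: 33+30+22+21 = 106
Maris → Larch → Dale → Easton → Fenby: 33+30+1+21 = 85
Maris → Fenby → Larch → Easton → Dale: 17+24+31+1 = 73
Maris → Fenby → Larch → Dale → Easton: 17+24+30+1 = 72
Maris → Fenby → Easton → Larch → Dale: 17+21+31+30 = 99
Maris → Fenby → Easton → Dale → Larch: 17+21+1+30 = 69
Maris → Fenby → Dale → Larch → Easton: 17+22+30+31 = 100
Maris → Fenby → Dale → Easton → Larch: 17+22+1+31 = 71
Maris → Easton → Larch → Fenby → Dale: 4+31+24+22 = 81
Maris → Easton → Larch → Dale → Fenby: 4+31+30+22 = 87
… (10 more)
Maris → Easton → Dale → Fenby → Larch: 4+1+22+24 = 51  ← best
The minimum is 51.
One shortest path: Maris → Easton → Dale → Fenby → Larch.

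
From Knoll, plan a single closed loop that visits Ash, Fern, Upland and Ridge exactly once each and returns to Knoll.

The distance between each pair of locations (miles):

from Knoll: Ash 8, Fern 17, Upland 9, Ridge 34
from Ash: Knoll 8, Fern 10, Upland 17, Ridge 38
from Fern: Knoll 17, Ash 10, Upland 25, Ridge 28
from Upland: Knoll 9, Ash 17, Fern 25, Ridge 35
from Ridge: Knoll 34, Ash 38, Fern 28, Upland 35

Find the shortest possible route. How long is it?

There are 12 distinct closed tours to check (reversals are equivalent).
Knoll → Ash → Fern → Upland → Ridge → Knoll: 8+10+25+35+34 = 112
Knoll → Ash → Fern → Ridge → Upland → Knoll: 8+10+28+35+9 = 90
Knoll → Ash → Upland → Fern → Ridge → Knoll: 8+17+25+28+34 = 112
Knoll → Ash → Upland → Ridge → Fern → Knoll: 8+17+35+28+17 = 105
Knoll → Ash → Ridge → Fern → Upland → Knoll: 8+38+28+25+9 = 108
Knoll → Ash → Ridge → Upland → Fern → Knoll: 8+38+35+25+17 = 123
Knoll → Fern → Ash → Upland → Ridge → Knoll: 17+10+17+35+34 = 113
Knoll → Fern → Ash → Ridge → Upland → Knoll: 17+10+38+35+9 = 109
Knoll → Fern → Upland → Ash → Ridge → Knoll: 17+25+17+38+34 = 131
Knoll → Fern → Ridge → Ash → Upland → Knoll: 17+28+38+17+9 = 109
Knoll → Upland → Ash → Fern → Ridge → Knoll: 9+17+10+28+34 = 98
Knoll → Upland → Fern → Ash → Ridge → Knoll: 9+25+10+38+34 = 116
The minimum is 90.
One optimal route: Knoll → Ash → Fern → Ridge → Upland → Knoll (or its reverse).

Minimum total distance: 90 miles.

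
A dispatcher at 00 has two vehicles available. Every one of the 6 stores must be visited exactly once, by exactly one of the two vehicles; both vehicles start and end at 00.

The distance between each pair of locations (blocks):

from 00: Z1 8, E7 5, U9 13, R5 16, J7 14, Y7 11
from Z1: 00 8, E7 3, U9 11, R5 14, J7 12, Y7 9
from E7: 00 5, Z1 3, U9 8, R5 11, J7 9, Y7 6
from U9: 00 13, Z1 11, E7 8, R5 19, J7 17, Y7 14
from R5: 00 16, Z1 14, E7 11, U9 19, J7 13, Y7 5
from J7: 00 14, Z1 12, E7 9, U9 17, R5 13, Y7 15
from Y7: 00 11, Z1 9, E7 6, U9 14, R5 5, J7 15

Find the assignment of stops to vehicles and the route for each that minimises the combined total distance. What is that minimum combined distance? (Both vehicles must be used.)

Minimum combined distance: 75 blocks.

Check every non-empty split of the stops between the two vehicles; for each half take its own optimal tour:
  {Z1} + {E7, U9, R5, J7, Y7}: 16 + 59 = 75
  {E7} + {Z1, U9, R5, J7, Y7}: 10 + 65 = 75
  {Z1, E7} + {U9, R5, J7, Y7}: 16 + 59 = 75
  {U9} + {Z1, E7, R5, J7, Y7}: 26 + 49 = 75
  {Z1, U9} + {E7, R5, J7, Y7}: 32 + 43 = 75
  {E7, U9} + {Z1, R5, J7, Y7}: 26 + 49 = 75
  … (31 splits in total)
Best: vehicle 1 00 → Z1 → 00 = 16; vehicle 2 00 → E7 → U9 → J7 → R5 → Y7 → 00 = 59; combined 75.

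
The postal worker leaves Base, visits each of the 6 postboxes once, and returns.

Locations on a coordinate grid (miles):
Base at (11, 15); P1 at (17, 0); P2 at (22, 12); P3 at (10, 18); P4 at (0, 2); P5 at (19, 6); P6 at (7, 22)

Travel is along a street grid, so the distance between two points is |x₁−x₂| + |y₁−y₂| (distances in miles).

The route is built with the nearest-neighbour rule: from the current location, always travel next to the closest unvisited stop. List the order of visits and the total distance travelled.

At Base the remaining stops are P3 4, P6 11, P2 14, P5 17, P1 21, P4 24; go to P3.
At P3 the remaining stops are P6 7, P2 18, P5 21, P1 25, P4 26; go to P6.
At P6 the remaining stops are P2 25, P4 27, P5 28, P1 32; go to P2.
At P2 the remaining stops are P5 9, P1 17, P4 32; go to P5.
At P5 the remaining stops are P1 8, P4 23; go to P1.
At P1 the remaining stops are P4 19; go to P4.
Return P4→Base: 24.
Total = 4 + 7 + 25 + 9 + 8 + 19 + 24 = 96.

96 miles along Base → P3 → P6 → P2 → P5 → P1 → P4 → Base.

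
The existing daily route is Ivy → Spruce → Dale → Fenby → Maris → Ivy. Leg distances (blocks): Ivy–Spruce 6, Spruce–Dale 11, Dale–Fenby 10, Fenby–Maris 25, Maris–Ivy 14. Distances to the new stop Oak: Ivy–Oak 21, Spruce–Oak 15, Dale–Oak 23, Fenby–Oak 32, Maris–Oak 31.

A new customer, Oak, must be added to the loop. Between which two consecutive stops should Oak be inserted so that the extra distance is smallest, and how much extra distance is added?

Insertion cost between consecutive stops i–j is d(i,Oak) + d(Oak,j) − d(i,j):
  between Ivy and Spruce: 21 + 15 − 6 = 30
  between Spruce and Dale: 15 + 23 − 11 = 27
  between Dale and Fenby: 23 + 32 − 10 = 45
  between Fenby and Maris: 32 + 31 − 25 = 38
  between Maris and Ivy: 31 + 21 − 14 = 38
Cheapest insertion is between Spruce and Dale, adding 27.
New total = 66 + 27 = 93.

Adding 27 blocks by placing Oak on the Spruce–Dale leg.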